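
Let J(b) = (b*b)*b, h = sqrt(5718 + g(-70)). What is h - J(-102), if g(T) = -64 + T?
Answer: 1061208 + 4*sqrt(349) ≈ 1.0613e+6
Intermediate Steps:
h = 4*sqrt(349) (h = sqrt(5718 + (-64 - 70)) = sqrt(5718 - 134) = sqrt(5584) = 4*sqrt(349) ≈ 74.726)
J(b) = b**3 (J(b) = b**2*b = b**3)
h - J(-102) = 4*sqrt(349) - 1*(-102)**3 = 4*sqrt(349) - 1*(-1061208) = 4*sqrt(349) + 1061208 = 1061208 + 4*sqrt(349)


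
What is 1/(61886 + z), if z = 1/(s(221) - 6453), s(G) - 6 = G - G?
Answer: 6447/398979041 ≈ 1.6159e-5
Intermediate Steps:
s(G) = 6 (s(G) = 6 + (G - G) = 6 + 0 = 6)
z = -1/6447 (z = 1/(6 - 6453) = 1/(-6447) = -1/6447 ≈ -0.00015511)
1/(61886 + z) = 1/(61886 - 1/6447) = 1/(398979041/6447) = 6447/398979041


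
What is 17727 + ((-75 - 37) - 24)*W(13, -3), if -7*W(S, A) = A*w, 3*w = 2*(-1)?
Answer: 124361/7 ≈ 17766.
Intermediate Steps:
w = -⅔ (w = (2*(-1))/3 = (⅓)*(-2) = -⅔ ≈ -0.66667)
W(S, A) = 2*A/21 (W(S, A) = -A*(-2)/(7*3) = -(-2)*A/21 = 2*A/21)
17727 + ((-75 - 37) - 24)*W(13, -3) = 17727 + ((-75 - 37) - 24)*((2/21)*(-3)) = 17727 + (-112 - 24)*(-2/7) = 17727 - 136*(-2/7) = 17727 + 272/7 = 124361/7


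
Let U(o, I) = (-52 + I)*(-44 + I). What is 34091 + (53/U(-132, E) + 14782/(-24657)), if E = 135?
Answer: 6348803895586/186234321 ≈ 34090.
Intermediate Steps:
34091 + (53/U(-132, E) + 14782/(-24657)) = 34091 + (53/(2288 + 135² - 96*135) + 14782/(-24657)) = 34091 + (53/(2288 + 18225 - 12960) + 14782*(-1/24657)) = 34091 + (53/7553 - 14782/24657) = 34091 - 110341625/186234321 = 6348803895586/186234321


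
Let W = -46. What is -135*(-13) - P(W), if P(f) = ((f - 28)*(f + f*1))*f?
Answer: 314923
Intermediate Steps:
P(f) = 2*f**2*(-28 + f) (P(f) = ((-28 + f)*(f + f))*f = ((-28 + f)*(2*f))*f = (2*f*(-28 + f))*f = 2*f**2*(-28 + f))
-135*(-13) - P(W) = -135*(-13) - 2*(-46)**2*(-28 - 46) = 1755 - 2*2116*(-74) = 1755 - 1*(-313168) = 1755 + 313168 = 314923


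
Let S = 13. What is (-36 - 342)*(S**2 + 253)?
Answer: -159516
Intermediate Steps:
(-36 - 342)*(S**2 + 253) = (-36 - 342)*(13**2 + 253) = -378*(169 + 253) = -378*422 = -159516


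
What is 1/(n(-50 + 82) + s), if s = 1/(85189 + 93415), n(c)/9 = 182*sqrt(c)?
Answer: -178604/2738798840525948927 + 209004795522432*sqrt(2)/2738798840525948927 ≈ 0.00010792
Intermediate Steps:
n(c) = 1638*sqrt(c) (n(c) = 9*(182*sqrt(c)) = 1638*sqrt(c))
s = 1/178604 ≈ 5.5990e-6
1/(n(-50 + 82) + s) = 1/(1638*sqrt(-50 + 82) + 1/178604) = 1/(1638*sqrt(32) + 1/178604) = 1/(1638*(4*sqrt(2)) + 1/178604) = 1/(6552*sqrt(2) + 1/178604) = 1/(1/178604 + 6552*sqrt(2))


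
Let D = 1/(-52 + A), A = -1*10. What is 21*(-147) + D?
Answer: -191395/62 ≈ -3087.0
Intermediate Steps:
A = -10
D = -1/62 (D = 1/(-52 - 10) = 1/(-62) = -1/62 ≈ -0.016129)
21*(-147) + D = 21*(-147) - 1/62 = -3087 - 1/62 = -191395/62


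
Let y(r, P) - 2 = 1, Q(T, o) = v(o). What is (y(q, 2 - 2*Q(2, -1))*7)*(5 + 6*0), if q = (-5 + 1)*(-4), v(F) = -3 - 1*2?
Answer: 105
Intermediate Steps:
v(F) = -5 (v(F) = -3 - 2 = -5)
Q(T, o) = -5
q = 16 (q = -4*(-4) = 16)
y(r, P) = 3 (y(r, P) = 2 + 1 = 3)
(y(q, 2 - 2*Q(2, -1))*7)*(5 + 6*0) = (3*7)*(5 + 6*0) = 21*(5 + 0) = 21*5 = 105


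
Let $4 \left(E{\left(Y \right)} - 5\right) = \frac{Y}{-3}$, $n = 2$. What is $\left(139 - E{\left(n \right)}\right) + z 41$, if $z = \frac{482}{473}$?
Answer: $\frac{499337}{2838} \approx 175.95$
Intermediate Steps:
$E{\left(Y \right)} = 5 - \frac{Y}{12}$ ($E{\left(Y \right)} = 5 + \frac{Y \frac{1}{-3}}{4} = 5 + \frac{Y \left(- \frac{1}{3}\right)}{4} = 5 + \frac{\left(- \frac{1}{3}\right) Y}{4} = 5 - \frac{Y}{12}$)
$z = \frac{482}{473}$ ($z = 482 \cdot \frac{1}{473} = \frac{482}{473} \approx 1.019$)
$\left(139 - E{\left(n \right)}\right) + z 41 = \left(139 - \left(5 - \frac{1}{6}\right)\right) + \frac{482}{473} \cdot 41 = \left(139 - \left(5 - \frac{1}{6}\right)\right) + \frac{19762}{473} = \left(139 - \frac{29}{6}\right) + \frac{19762}{473} = \frac{805}{6} + \frac{19762}{473} = \frac{499337}{2838}$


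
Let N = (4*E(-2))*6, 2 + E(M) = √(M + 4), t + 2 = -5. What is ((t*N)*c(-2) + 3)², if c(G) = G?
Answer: 673353 - 449568*√2 ≈ 37568.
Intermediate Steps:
t = -7 (t = -2 - 5 = -7)
E(M) = -2 + √(4 + M) (E(M) = -2 + √(M + 4) = -2 + √(4 + M))
N = -48 + 24*√2 (N = (4*(-2 + √(4 - 2)))*6 = (4*(-2 + √2))*6 = (-8 + 4*√2)*6 = -48 + 24*√2 ≈ -14.059)
((t*N)*c(-2) + 3)² = (-7*(-48 + 24*√2)*(-2) + 3)² = ((336 - 168*√2)*(-2) + 3)² = ((-672 + 336*√2) + 3)² = (-669 + 336*√2)²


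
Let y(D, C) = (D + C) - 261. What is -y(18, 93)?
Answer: 150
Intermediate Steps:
y(D, C) = -261 + C + D (y(D, C) = (C + D) - 261 = -261 + C + D)
-y(18, 93) = -(-261 + 93 + 18) = -1*(-150) = 150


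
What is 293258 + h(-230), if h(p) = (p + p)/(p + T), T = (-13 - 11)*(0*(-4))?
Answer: 293260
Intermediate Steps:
T = 0 (T = -24*0 = 0)
h(p) = 2 (h(p) = (p + p)/(p + 0) = (2*p)/p = 2)
293258 + h(-230) = 293258 + 2 = 293260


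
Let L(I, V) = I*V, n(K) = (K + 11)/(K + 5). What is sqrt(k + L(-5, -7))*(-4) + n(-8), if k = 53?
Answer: -1 - 8*sqrt(22) ≈ -38.523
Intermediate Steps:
n(K) = (11 + K)/(5 + K)
sqrt(k + L(-5, -7))*(-4) + n(-8) = sqrt(53 - 5*(-7))*(-4) + (11 - 8)/(5 - 8) = sqrt(53 + 35)*(-4) + 3/(-3) = sqrt(88)*(-4) - 1/3*3 = (2*sqrt(22))*(-4) - 1 = -8*sqrt(22) - 1 = -1 - 8*sqrt(22)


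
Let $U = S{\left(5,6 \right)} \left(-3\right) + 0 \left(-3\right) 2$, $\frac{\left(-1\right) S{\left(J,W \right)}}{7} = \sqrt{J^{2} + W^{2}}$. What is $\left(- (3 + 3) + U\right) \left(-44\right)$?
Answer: $264 - 924 \sqrt{61} \approx -6952.7$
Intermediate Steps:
$S{\left(J,W \right)} = - 7 \sqrt{J^{2} + W^{2}}$
$U = 21 \sqrt{61}$ ($U = - 7 \sqrt{5^{2} + 6^{2}} \left(-3\right) + 0 \left(-3\right) 2 = - 7 \sqrt{25 + 36} \left(-3\right) + 0 \cdot 2 = - 7 \sqrt{61} \left(-3\right) + 0 = 21 \sqrt{61} + 0 = 21 \sqrt{61} \approx 164.02$)
$\left(- (3 + 3) + U\right) \left(-44\right) = \left(- (3 + 3) + 21 \sqrt{61}\right) \left(-44\right) = \left(\left(-1\right) 6 + 21 \sqrt{61}\right) \left(-44\right) = \left(-6 + 21 \sqrt{61}\right) \left(-44\right) = 264 - 924 \sqrt{61}$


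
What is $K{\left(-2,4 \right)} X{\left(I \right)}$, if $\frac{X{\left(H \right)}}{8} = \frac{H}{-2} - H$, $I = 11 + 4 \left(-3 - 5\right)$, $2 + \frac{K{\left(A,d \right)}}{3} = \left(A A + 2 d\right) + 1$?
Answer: $8316$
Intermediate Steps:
$K{\left(A,d \right)} = -3 + 3 A^{2} + 6 d$ ($K{\left(A,d \right)} = -6 + 3 \left(\left(A A + 2 d\right) + 1\right) = -6 + 3 \left(\left(A^{2} + 2 d\right) + 1\right) = -6 + 3 \left(1 + A^{2} + 2 d\right) = -6 + \left(3 + 3 A^{2} + 6 d\right) = -3 + 3 A^{2} + 6 d$)
$I = -21$ ($I = 11 + 4 \left(-8\right) = 11 - 32 = -21$)
$X{\left(H \right)} = - 12 H$ ($X{\left(H \right)} = 8 \left(\frac{H}{-2} - H\right) = 8 \left(H \left(- \frac{1}{2}\right) - H\right) = 8 \left(- \frac{H}{2} - H\right) = 8 \left(- \frac{3 H}{2}\right) = - 12 H$)
$K{\left(-2,4 \right)} X{\left(I \right)} = \left(-3 + 3 \left(-2\right)^{2} + 6 \cdot 4\right) \left(\left(-12\right) \left(-21\right)\right) = \left(-3 + 3 \cdot 4 + 24\right) 252 = \left(-3 + 12 + 24\right) 252 = 33 \cdot 252 = 8316$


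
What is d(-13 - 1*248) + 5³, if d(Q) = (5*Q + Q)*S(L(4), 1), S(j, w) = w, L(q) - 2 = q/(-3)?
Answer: -1441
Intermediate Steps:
L(q) = 2 - q/3 (L(q) = 2 + q/(-3) = 2 + q*(-⅓) = 2 - q/3)
d(Q) = 6*Q (d(Q) = (5*Q + Q)*1 = (6*Q)*1 = 6*Q)
d(-13 - 1*248) + 5³ = 6*(-13 - 1*248) + 5³ = 6*(-13 - 248) + 125 = 6*(-261) + 125 = -1566 + 125 = -1441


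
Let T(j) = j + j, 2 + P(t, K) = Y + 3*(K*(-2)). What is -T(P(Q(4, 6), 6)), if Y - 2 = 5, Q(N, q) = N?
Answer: 62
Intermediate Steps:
Y = 7 (Y = 2 + 5 = 7)
P(t, K) = 5 - 6*K (P(t, K) = -2 + (7 + 3*(K*(-2))) = -2 + (7 + 3*(-2*K)) = -2 + (7 - 6*K) = 5 - 6*K)
T(j) = 2*j
-T(P(Q(4, 6), 6)) = -2*(5 - 6*6) = -2*(5 - 36) = -2*(-31) = -1*(-62) = 62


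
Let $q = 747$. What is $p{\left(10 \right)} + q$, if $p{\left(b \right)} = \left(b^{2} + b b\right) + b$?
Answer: $957$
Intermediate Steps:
$p{\left(b \right)} = b + 2 b^{2}$ ($p{\left(b \right)} = \left(b^{2} + b^{2}\right) + b = 2 b^{2} + b = b + 2 b^{2}$)
$p{\left(10 \right)} + q = 10 \left(1 + 2 \cdot 10\right) + 747 = 10 \left(1 + 20\right) + 747 = 10 \cdot 21 + 747 = 210 + 747 = 957$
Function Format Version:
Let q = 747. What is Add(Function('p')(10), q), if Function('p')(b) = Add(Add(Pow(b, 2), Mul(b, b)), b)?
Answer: 957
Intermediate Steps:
Function('p')(b) = Add(b, Mul(2, Pow(b, 2))) (Function('p')(b) = Add(Add(Pow(b, 2), Pow(b, 2)), b) = Add(Mul(2, Pow(b, 2)), b) = Add(b, Mul(2, Pow(b, 2))))
Add(Function('p')(10), q) = Add(Mul(10, Add(1, Mul(2, 10))), 747) = Add(Mul(10, Add(1, 20)), 747) = Add(Mul(10, 21), 747) = Add(210, 747) = 957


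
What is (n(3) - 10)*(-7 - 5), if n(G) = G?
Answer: 84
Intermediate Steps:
(n(3) - 10)*(-7 - 5) = (3 - 10)*(-7 - 5) = -7*(-12) = 84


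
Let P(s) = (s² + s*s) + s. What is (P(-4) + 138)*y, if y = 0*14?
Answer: 0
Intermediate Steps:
P(s) = s + 2*s² (P(s) = (s² + s²) + s = 2*s² + s = s + 2*s²)
y = 0
(P(-4) + 138)*y = (-4*(1 + 2*(-4)) + 138)*0 = (-4*(1 - 8) + 138)*0 = (-4*(-7) + 138)*0 = (28 + 138)*0 = 166*0 = 0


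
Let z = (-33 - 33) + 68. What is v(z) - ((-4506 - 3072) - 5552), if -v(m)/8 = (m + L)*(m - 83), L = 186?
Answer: 134954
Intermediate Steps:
z = 2 (z = -66 + 68 = 2)
v(m) = -8*(-83 + m)*(186 + m) (v(m) = -8*(m + 186)*(m - 83) = -8*(186 + m)*(-83 + m) = -8*(-83 + m)*(186 + m))
v(z) - ((-4506 - 3072) - 5552) = (123504 - 824*2 - 8*2²) - ((-4506 - 3072) - 5552) = (123504 - 1648 - 8*4) - (-7578 - 5552) = (123504 - 1648 - 32) - 1*(-13130) = 121824 + 13130 = 134954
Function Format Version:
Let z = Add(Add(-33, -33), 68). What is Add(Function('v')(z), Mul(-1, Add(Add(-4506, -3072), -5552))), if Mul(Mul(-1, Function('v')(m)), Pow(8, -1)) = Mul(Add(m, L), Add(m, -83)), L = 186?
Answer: 134954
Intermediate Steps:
z = 2 (z = Add(-66, 68) = 2)
Function('v')(m) = Mul(-8, Add(-83, m), Add(186, m)) (Function('v')(m) = Mul(-8, Mul(Add(m, 186), Add(m, -83))) = Mul(-8, Mul(Add(186, m), Add(-83, m))) = Mul(-8, Mul(Add(-83, m), Add(186, m))) = Mul(-8, Add(-83, m), Add(186, m)))
Add(Function('v')(z), Mul(-1, Add(Add(-4506, -3072), -5552))) = Add(Add(123504, Mul(-824, 2), Mul(-8, Pow(2, 2))), Mul(-1, Add(Add(-4506, -3072), -5552))) = Add(Add(123504, -1648, Mul(-8, 4)), Mul(-1, Add(-7578, -5552))) = Add(Add(123504, -1648, -32), Mul(-1, -13130)) = Add(121824, 13130) = 134954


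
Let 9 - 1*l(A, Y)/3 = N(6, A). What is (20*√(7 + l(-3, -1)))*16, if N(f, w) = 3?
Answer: 1600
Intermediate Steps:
l(A, Y) = 18 (l(A, Y) = 27 - 3*3 = 27 - 9 = 18)
(20*√(7 + l(-3, -1)))*16 = (20*√(7 + 18))*16 = (20*√25)*16 = (20*5)*16 = 100*16 = 1600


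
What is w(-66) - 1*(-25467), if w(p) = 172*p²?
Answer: 774699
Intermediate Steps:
w(-66) - 1*(-25467) = 172*(-66)² - 1*(-25467) = 172*4356 + 25467 = 749232 + 25467 = 774699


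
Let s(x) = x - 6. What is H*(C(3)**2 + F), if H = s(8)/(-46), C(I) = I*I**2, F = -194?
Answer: -535/23 ≈ -23.261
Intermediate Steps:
s(x) = -6 + x
C(I) = I**3
H = -1/23 (H = (-6 + 8)/(-46) = 2*(-1/46) = -1/23 ≈ -0.043478)
H*(C(3)**2 + F) = -((3**3)**2 - 194)/23 = -(27**2 - 194)/23 = -(729 - 194)/23 = -1/23*535 = -535/23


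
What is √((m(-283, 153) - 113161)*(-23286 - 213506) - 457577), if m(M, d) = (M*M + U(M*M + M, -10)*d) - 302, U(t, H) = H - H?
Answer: √7902238631 ≈ 88895.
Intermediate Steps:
U(t, H) = 0
m(M, d) = -302 + M² (m(M, d) = (M*M + 0*d) - 302 = (M² + 0) - 302 = M² - 302 = -302 + M²)
√((m(-283, 153) - 113161)*(-23286 - 213506) - 457577) = √(((-302 + (-283)²) - 113161)*(-23286 - 213506) - 457577) = √(((-302 + 80089) - 113161)*(-236792) - 457577) = √((79787 - 113161)*(-236792) - 457577) = √(-33374*(-236792) - 457577) = √(7902696208 - 457577) = √7902238631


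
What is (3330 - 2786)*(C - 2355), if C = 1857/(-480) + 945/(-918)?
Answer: -6418923/5 ≈ -1.2838e+6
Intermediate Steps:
C = -13323/2720 (C = 1857*(-1/480) + 945*(-1/918) = -619/160 - 35/34 = -13323/2720 ≈ -4.8982)
(3330 - 2786)*(C - 2355) = (3330 - 2786)*(-13323/2720 - 2355) = 544*(-6418923/2720) = -6418923/5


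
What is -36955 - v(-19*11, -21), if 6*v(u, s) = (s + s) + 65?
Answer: -221753/6 ≈ -36959.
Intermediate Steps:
v(u, s) = 65/6 + s/3 (v(u, s) = ((s + s) + 65)/6 = (2*s + 65)/6 = (65 + 2*s)/6 = 65/6 + s/3)
-36955 - v(-19*11, -21) = -36955 - (65/6 + (⅓)*(-21)) = -36955 - (65/6 - 7) = -36955 - 1*23/6 = -36955 - 23/6 = -221753/6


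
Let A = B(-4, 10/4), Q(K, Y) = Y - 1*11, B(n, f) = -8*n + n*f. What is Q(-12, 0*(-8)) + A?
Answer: 11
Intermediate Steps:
B(n, f) = -8*n + f*n
Q(K, Y) = -11 + Y (Q(K, Y) = Y - 11 = -11 + Y)
A = 22 (A = -4*(-8 + 10/4) = -4*(-8 + 10*(1/4)) = -4*(-8 + 5/2) = -4*(-11/2) = 22)
Q(-12, 0*(-8)) + A = (-11 + 0*(-8)) + 22 = (-11 + 0) + 22 = -11 + 22 = 11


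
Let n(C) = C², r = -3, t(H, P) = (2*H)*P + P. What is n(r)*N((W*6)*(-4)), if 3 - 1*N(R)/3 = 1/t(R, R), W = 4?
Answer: 495063/6112 ≈ 80.999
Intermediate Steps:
t(H, P) = P + 2*H*P (t(H, P) = 2*H*P + P = P + 2*H*P)
N(R) = 9 - 3/(R*(1 + 2*R)) (N(R) = 9 - 3*1/(R*(1 + 2*R)) = 9 - 3/(R*(1 + 2*R)))
n(r)*N((W*6)*(-4)) = (-3)²*(9 - 3/(((4*6)*(-4))*(1 + 2*((4*6)*(-4))))) = 9*(9 - 3/((24*(-4))*(1 + 2*(24*(-4))))) = 9*(9 - 3/(-96*(1 + 2*(-96)))) = 9*(9 - 3*(-1/96)/(1 - 192)) = 9*(9 - 3*(-1/96)/(-191)) = 9*(9 - 3*(-1/96)*(-1/191)) = 9*(9 - 1/6112) = 9*(55007/6112) = 495063/6112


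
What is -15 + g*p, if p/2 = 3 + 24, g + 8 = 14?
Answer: 309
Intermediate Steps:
g = 6 (g = -8 + 14 = 6)
p = 54 (p = 2*(3 + 24) = 2*27 = 54)
-15 + g*p = -15 + 6*54 = -15 + 324 = 309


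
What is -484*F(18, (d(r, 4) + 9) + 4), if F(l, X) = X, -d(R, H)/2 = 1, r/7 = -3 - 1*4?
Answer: -5324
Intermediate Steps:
r = -49 (r = 7*(-3 - 1*4) = 7*(-3 - 4) = 7*(-7) = -49)
d(R, H) = -2 (d(R, H) = -2*1 = -2)
-484*F(18, (d(r, 4) + 9) + 4) = -484*((-2 + 9) + 4) = -484*(7 + 4) = -484*11 = -5324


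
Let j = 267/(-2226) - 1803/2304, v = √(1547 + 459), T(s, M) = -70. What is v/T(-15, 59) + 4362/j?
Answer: -1242855936/257147 - √2006/70 ≈ -4833.9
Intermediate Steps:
v = √2006 ≈ 44.788
j = -257147/284928 (j = 267*(-1/2226) - 1803*1/2304 = -89/742 - 601/768 = -257147/284928 ≈ -0.90250)
v/T(-15, 59) + 4362/j = √2006/(-70) + 4362/(-257147/284928) = √2006*(-1/70) + 4362*(-284928/257147) = -√2006/70 - 1242855936/257147 = -1242855936/257147 - √2006/70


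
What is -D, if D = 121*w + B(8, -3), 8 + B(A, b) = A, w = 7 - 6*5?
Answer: 2783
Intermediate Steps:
w = -23 (w = 7 - 30 = -23)
B(A, b) = -8 + A
D = -2783 (D = 121*(-23) + (-8 + 8) = -2783 + 0 = -2783)
-D = -1*(-2783) = 2783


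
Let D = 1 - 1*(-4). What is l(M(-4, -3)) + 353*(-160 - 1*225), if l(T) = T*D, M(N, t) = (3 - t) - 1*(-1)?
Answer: -135870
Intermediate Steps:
D = 5 (D = 1 + 4 = 5)
M(N, t) = 4 - t (M(N, t) = (3 - t) + 1 = 4 - t)
l(T) = 5*T (l(T) = T*5 = 5*T)
l(M(-4, -3)) + 353*(-160 - 1*225) = 5*(4 - 1*(-3)) + 353*(-160 - 1*225) = 5*(4 + 3) + 353*(-160 - 225) = 5*7 + 353*(-385) = 35 - 135905 = -135870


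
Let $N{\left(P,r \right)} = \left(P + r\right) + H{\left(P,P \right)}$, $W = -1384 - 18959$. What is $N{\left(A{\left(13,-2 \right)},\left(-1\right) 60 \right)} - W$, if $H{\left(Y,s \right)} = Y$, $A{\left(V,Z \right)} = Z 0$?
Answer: $20283$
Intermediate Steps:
$A{\left(V,Z \right)} = 0$
$W = -20343$ ($W = -1384 - 18959 = -20343$)
$N{\left(P,r \right)} = r + 2 P$ ($N{\left(P,r \right)} = \left(P + r\right) + P = r + 2 P$)
$N{\left(A{\left(13,-2 \right)},\left(-1\right) 60 \right)} - W = \left(\left(-1\right) 60 + 2 \cdot 0\right) - -20343 = \left(-60 + 0\right) + 20343 = -60 + 20343 = 20283$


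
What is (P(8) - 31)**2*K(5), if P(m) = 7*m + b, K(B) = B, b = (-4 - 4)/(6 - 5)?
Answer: 1445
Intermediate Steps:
b = -8 (b = -8/1 = -8*1 = -8)
P(m) = -8 + 7*m (P(m) = 7*m - 8 = -8 + 7*m)
(P(8) - 31)**2*K(5) = ((-8 + 7*8) - 31)**2*5 = ((-8 + 56) - 31)**2*5 = (48 - 31)**2*5 = 17**2*5 = 289*5 = 1445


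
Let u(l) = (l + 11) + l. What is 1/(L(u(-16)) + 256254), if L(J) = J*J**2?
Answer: 1/246993 ≈ 4.0487e-6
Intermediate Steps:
u(l) = 11 + 2*l (u(l) = (11 + l) + l = 11 + 2*l)
L(J) = J**3
1/(L(u(-16)) + 256254) = 1/((11 + 2*(-16))**3 + 256254) = 1/((11 - 32)**3 + 256254) = 1/((-21)**3 + 256254) = 1/(-9261 + 256254) = 1/246993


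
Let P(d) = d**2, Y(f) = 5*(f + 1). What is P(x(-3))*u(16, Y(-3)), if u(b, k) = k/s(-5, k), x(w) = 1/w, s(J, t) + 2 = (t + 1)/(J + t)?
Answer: 50/63 ≈ 0.79365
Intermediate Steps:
s(J, t) = -2 + (1 + t)/(J + t) (s(J, t) = -2 + (t + 1)/(J + t) = -2 + (1 + t)/(J + t))
Y(f) = 5 + 5*f (Y(f) = 5*(1 + f) = 5 + 5*f)
u(b, k) = k*(-5 + k)/(11 - k) (u(b, k) = k/(((1 - k - 2*(-5))/(-5 + k))) = k/(((1 - k + 10)/(-5 + k))) = k/(((11 - k)/(-5 + k))) = k*((-5 + k)/(11 - k)) = k*(-5 + k)/(11 - k))
P(x(-3))*u(16, Y(-3)) = (1/(-3))**2*((5 + 5*(-3))*(5 - (5 + 5*(-3)))/(-11 + (5 + 5*(-3)))) = (-1/3)**2*((5 - 15)*(5 - (5 - 15))/(-11 + (5 - 15))) = (-10*(5 - 1*(-10))/(-11 - 10))/9 = (-10*(5 + 10)/(-21))/9 = (-10*(-1/21)*15)/9 = (1/9)*(50/7) = 50/63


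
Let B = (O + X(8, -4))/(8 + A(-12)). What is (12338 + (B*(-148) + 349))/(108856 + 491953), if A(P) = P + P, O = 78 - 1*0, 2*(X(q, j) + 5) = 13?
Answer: 107379/4806472 ≈ 0.022341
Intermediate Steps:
X(q, j) = 3/2 (X(q, j) = -5 + (1/2)*13 = -5 + 13/2 = 3/2)
O = 78 (O = 78 + 0 = 78)
A(P) = 2*P
B = -159/32 (B = (78 + 3/2)/(8 + 2*(-12)) = 159/(2*(8 - 24)) = (159/2)/(-16) = (159/2)*(-1/16) = -159/32 ≈ -4.9688)
(12338 + (B*(-148) + 349))/(108856 + 491953) = (12338 + (-159/32*(-148) + 349))/(108856 + 491953) = (12338 + (5883/8 + 349))/600809 = (12338 + 8675/8)*(1/600809) = (107379/8)*(1/600809) = 107379/4806472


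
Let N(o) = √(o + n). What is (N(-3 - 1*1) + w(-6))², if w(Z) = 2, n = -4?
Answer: -4 + 8*I*√2 ≈ -4.0 + 11.314*I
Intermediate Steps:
N(o) = √(-4 + o) (N(o) = √(o - 4) = √(-4 + o))
(N(-3 - 1*1) + w(-6))² = (√(-4 + (-3 - 1*1)) + 2)² = (√(-4 + (-3 - 1)) + 2)² = (√(-4 - 4) + 2)² = (√(-8) + 2)² = (2*I*√2 + 2)² = (2 + 2*I*√2)²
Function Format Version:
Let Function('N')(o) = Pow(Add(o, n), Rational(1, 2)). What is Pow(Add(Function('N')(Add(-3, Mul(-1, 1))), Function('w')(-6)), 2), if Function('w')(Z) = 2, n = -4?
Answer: Add(-4, Mul(8, I, Pow(2, Rational(1, 2)))) ≈ Add(-4.0000, Mul(11.314, I))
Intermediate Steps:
Function('N')(o) = Pow(Add(-4, o), Rational(1, 2)) (Function('N')(o) = Pow(Add(o, -4), Rational(1, 2)) = Pow(Add(-4, o), Rational(1, 2)))
Pow(Add(Function('N')(Add(-3, Mul(-1, 1))), Function('w')(-6)), 2) = Pow(Add(Pow(Add(-4, Add(-3, Mul(-1, 1))), Rational(1, 2)), 2), 2) = Pow(Add(Pow(Add(-4, Add(-3, -1)), Rational(1, 2)), 2), 2) = Pow(Add(Pow(Add(-4, -4), Rational(1, 2)), 2), 2) = Pow(Add(Pow(-8, Rational(1, 2)), 2), 2) = Pow(Add(Mul(2, I, Pow(2, Rational(1, 2))), 2), 2) = Pow(Add(2, Mul(2, I, Pow(2, Rational(1, 2)))), 2)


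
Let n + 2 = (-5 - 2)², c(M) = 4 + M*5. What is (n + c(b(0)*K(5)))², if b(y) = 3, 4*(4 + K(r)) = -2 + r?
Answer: 81/16 ≈ 5.0625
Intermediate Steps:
K(r) = -9/2 + r/4 (K(r) = -4 + (-2 + r)/4 = -4 + (-½ + r/4) = -9/2 + r/4)
c(M) = 4 + 5*M
n = 47 (n = -2 + (-5 - 2)² = -2 + (-7)² = -2 + 49 = 47)
(n + c(b(0)*K(5)))² = (47 + (4 + 5*(3*(-9/2 + (¼)*5))))² = (47 + (4 + 5*(3*(-9/2 + 5/4))))² = (47 + (4 + 5*(3*(-13/4))))² = (47 + (4 + 5*(-39/4)))² = (47 + (4 - 195/4))² = (47 - 179/4)² = (9/4)² = 81/16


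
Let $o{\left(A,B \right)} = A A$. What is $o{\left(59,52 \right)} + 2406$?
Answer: $5887$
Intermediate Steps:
$o{\left(A,B \right)} = A^{2}$
$o{\left(59,52 \right)} + 2406 = 59^{2} + 2406 = 3481 + 2406 = 5887$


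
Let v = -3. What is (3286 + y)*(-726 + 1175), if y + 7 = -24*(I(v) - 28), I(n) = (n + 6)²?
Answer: 1677015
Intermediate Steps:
I(n) = (6 + n)²
y = 449 (y = -7 - 24*((6 - 3)² - 28) = -7 - 24*(3² - 28) = -7 - 24*(9 - 28) = -7 - 24*(-19) = -7 + 456 = 449)
(3286 + y)*(-726 + 1175) = (3286 + 449)*(-726 + 1175) = 3735*449 = 1677015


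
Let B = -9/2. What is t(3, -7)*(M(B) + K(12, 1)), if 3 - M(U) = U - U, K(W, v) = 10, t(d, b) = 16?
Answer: 208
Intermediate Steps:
B = -9/2 (B = -9*½ = -9/2 ≈ -4.5000)
M(U) = 3 (M(U) = 3 - (U - U) = 3 - 1*0 = 3 + 0 = 3)
t(3, -7)*(M(B) + K(12, 1)) = 16*(3 + 10) = 16*13 = 208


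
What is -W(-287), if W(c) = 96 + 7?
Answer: -103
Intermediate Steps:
W(c) = 103
-W(-287) = -1*103 = -103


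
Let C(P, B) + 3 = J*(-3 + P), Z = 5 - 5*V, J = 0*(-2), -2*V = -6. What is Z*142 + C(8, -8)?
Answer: -1423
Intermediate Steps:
V = 3 (V = -½*(-6) = 3)
J = 0
Z = -10 (Z = 5 - 5*3 = 5 - 15 = -10)
C(P, B) = -3 (C(P, B) = -3 + 0*(-3 + P) = -3 + 0 = -3)
Z*142 + C(8, -8) = -10*142 - 3 = -1420 - 3 = -1423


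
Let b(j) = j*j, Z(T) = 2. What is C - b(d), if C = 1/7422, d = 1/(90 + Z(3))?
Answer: 521/31409904 ≈ 1.6587e-5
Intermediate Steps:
d = 1/92 (d = 1/(90 + 2) = 1/92 ≈ 0.010870)
b(j) = j²
C = 1/7422 ≈ 0.00013473
C - b(d) = 1/7422 - (1/92)² = 1/7422 - 1*1/8464 = 1/7422 - 1/8464 = 521/31409904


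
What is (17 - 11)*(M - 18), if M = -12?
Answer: -180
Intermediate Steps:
(17 - 11)*(M - 18) = (17 - 11)*(-12 - 18) = 6*(-30) = -180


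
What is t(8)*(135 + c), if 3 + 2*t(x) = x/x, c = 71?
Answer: -206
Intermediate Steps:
t(x) = -1 (t(x) = -3/2 + (x/x)/2 = -3/2 + (1/2)*1 = -3/2 + 1/2 = -1)
t(8)*(135 + c) = -(135 + 71) = -1*206 = -206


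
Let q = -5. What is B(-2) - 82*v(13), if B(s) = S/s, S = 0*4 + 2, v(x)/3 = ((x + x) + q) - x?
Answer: -1969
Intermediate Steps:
v(x) = -15 + 3*x (v(x) = 3*(((x + x) - 5) - x) = 3*((2*x - 5) - x) = 3*((-5 + 2*x) - x) = 3*(-5 + x) = -15 + 3*x)
S = 2 (S = 0 + 2 = 2)
B(s) = 2/s
B(-2) - 82*v(13) = 2/(-2) - 82*(-15 + 3*13) = 2*(-½) - 82*(-15 + 39) = -1 - 82*24 = -1 - 1968 = -1969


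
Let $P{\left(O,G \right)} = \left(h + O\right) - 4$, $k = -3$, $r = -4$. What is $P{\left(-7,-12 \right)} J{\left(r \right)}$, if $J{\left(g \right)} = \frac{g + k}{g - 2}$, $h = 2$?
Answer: $- \frac{21}{2} \approx -10.5$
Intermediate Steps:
$P{\left(O,G \right)} = -2 + O$ ($P{\left(O,G \right)} = \left(2 + O\right) - 4 = -2 + O$)
$J{\left(g \right)} = \frac{-3 + g}{-2 + g}$ ($J{\left(g \right)} = \frac{g - 3}{g - 2} = \frac{-3 + g}{-2 + g}$)
$P{\left(-7,-12 \right)} J{\left(r \right)} = \left(-2 - 7\right) \frac{-3 - 4}{-2 - 4} = - 9 \frac{1}{-6} \left(-7\right) = - 9 \left(\left(- \frac{1}{6}\right) \left(-7\right)\right) = \left(-9\right) \frac{7}{6} = - \frac{21}{2}$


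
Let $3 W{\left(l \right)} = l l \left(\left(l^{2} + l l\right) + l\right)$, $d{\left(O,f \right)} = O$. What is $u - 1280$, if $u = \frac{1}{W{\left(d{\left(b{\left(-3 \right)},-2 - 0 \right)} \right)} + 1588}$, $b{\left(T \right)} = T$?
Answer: $- \frac{2090239}{1633} \approx -1280.0$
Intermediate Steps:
$W{\left(l \right)} = \frac{l^{2} \left(l + 2 l^{2}\right)}{3}$ ($W{\left(l \right)} = \frac{l l \left(\left(l^{2} + l l\right) + l\right)}{3} = \frac{l^{2} \left(\left(l^{2} + l^{2}\right) + l\right)}{3} = \frac{l^{2} \left(2 l^{2} + l\right)}{3} = \frac{l^{2} \left(l + 2 l^{2}\right)}{3}$)
$u = \frac{1}{1633}$ ($u = \frac{1}{\frac{\left(-3\right)^{3} \left(1 + 2 \left(-3\right)\right)}{3} + 1588} = \frac{1}{\frac{1}{3} \left(-27\right) \left(1 - 6\right) + 1588} = \frac{1}{\frac{1}{3} \left(-27\right) \left(-5\right) + 1588} = \frac{1}{45 + 1588} = \frac{1}{1633} \approx 0.00061237$)
$u - 1280 = \frac{1}{1633} - 1280 = - \frac{2090239}{1633}$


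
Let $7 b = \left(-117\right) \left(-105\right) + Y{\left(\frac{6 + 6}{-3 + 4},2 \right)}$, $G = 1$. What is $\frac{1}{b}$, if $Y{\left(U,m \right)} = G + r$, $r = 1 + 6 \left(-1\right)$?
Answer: $\frac{7}{12281} \approx 0.00056999$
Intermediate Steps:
$r = -5$ ($r = 1 - 6 = -5$)
$Y{\left(U,m \right)} = -4$ ($Y{\left(U,m \right)} = 1 - 5 = -4$)
$b = \frac{12281}{7}$ ($b = \frac{\left(-117\right) \left(-105\right) - 4}{7} = \frac{12285 - 4}{7} = \frac{1}{7} \cdot 12281 = \frac{12281}{7} \approx 1754.4$)
$\frac{1}{b} = \frac{1}{\frac{12281}{7}} = \frac{7}{12281}$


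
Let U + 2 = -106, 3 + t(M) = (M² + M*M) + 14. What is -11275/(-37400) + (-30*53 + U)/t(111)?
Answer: 779845/3352808 ≈ 0.23259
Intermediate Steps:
t(M) = 11 + 2*M² (t(M) = -3 + ((M² + M*M) + 14) = -3 + ((M² + M²) + 14) = -3 + (2*M² + 14) = -3 + (14 + 2*M²) = 11 + 2*M²)
U = -108 (U = -2 - 106 = -108)
-11275/(-37400) + (-30*53 + U)/t(111) = -11275/(-37400) + (-30*53 - 108)/(11 + 2*111²) = -11275*(-1/37400) + (-1590 - 108)/(11 + 2*12321) = 41/136 - 1698/(11 + 24642) = 41/136 - 1698/24653 = 779845/3352808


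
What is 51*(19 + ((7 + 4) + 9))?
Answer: 1989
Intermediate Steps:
51*(19 + ((7 + 4) + 9)) = 51*(19 + (11 + 9)) = 51*(19 + 20) = 51*39 = 1989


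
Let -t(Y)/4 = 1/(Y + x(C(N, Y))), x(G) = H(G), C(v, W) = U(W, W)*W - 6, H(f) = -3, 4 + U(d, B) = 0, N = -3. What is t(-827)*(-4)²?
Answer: 32/415 ≈ 0.077108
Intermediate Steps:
U(d, B) = -4 (U(d, B) = -4 + 0 = -4)
C(v, W) = -6 - 4*W (C(v, W) = -4*W - 6 = -6 - 4*W)
x(G) = -3
t(Y) = -4/(-3 + Y) (t(Y) = -4/(Y - 3) = -4/(-3 + Y))
t(-827)*(-4)² = -4/(-3 - 827)*(-4)² = -4/(-830)*16 = -4*(-1/830)*16 = (2/415)*16 = 32/415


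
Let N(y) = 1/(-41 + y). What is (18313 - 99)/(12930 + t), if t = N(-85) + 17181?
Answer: 2294964/3793985 ≈ 0.60490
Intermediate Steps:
t = 2164805/126 (t = 1/(-41 - 85) + 17181 = 1/(-126) + 17181 = -1/126 + 17181 = 2164805/126 ≈ 17181.)
(18313 - 99)/(12930 + t) = (18313 - 99)/(12930 + 2164805/126) = 18214/(3793985/126) = 18214*(126/3793985) = 2294964/3793985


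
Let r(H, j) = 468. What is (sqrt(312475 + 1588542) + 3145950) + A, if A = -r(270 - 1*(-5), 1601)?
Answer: 3145482 + sqrt(1901017) ≈ 3.1469e+6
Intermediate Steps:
A = -468 (A = -1*468 = -468)
(sqrt(312475 + 1588542) + 3145950) + A = (sqrt(312475 + 1588542) + 3145950) - 468 = (sqrt(1901017) + 3145950) - 468 = (3145950 + sqrt(1901017)) - 468 = 3145482 + sqrt(1901017)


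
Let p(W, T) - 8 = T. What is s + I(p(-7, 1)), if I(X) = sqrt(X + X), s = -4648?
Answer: -4648 + 3*sqrt(2) ≈ -4643.8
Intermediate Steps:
p(W, T) = 8 + T
I(X) = sqrt(2)*sqrt(X) (I(X) = sqrt(2*X) = sqrt(2)*sqrt(X))
s + I(p(-7, 1)) = -4648 + sqrt(2)*sqrt(8 + 1) = -4648 + sqrt(2)*sqrt(9) = -4648 + sqrt(2)*3 = -4648 + 3*sqrt(2)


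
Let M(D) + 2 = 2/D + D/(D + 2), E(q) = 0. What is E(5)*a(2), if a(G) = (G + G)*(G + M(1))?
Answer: 0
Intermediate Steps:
M(D) = -2 + 2/D + D/(2 + D) (M(D) = -2 + (2/D + D/(D + 2)) = -2 + (2/D + D/(2 + D)) = -2 + 2/D + D/(2 + D))
a(G) = 2*G*(1/3 + G) (a(G) = (G + G)*(G + (4 - 1*1**2 - 2*1)/(1*(2 + 1))) = (2*G)*(G + 1*(4 - 1*1 - 2)/3) = (2*G)*(G + 1*(1/3)*(4 - 1 - 2)) = (2*G)*(G + 1*(1/3)*1) = (2*G)*(G + 1/3) = (2*G)*(1/3 + G) = 2*G*(1/3 + G))
E(5)*a(2) = 0*((2/3)*2*(1 + 3*2)) = 0*((2/3)*2*(1 + 6)) = 0*((2/3)*2*7) = 0*(28/3) = 0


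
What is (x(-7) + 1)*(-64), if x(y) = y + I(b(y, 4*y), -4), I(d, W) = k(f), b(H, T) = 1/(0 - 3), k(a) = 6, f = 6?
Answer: 0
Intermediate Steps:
b(H, T) = -⅓ (b(H, T) = 1/(-3) = -⅓)
I(d, W) = 6
x(y) = 6 + y (x(y) = y + 6 = 6 + y)
(x(-7) + 1)*(-64) = ((6 - 7) + 1)*(-64) = (-1 + 1)*(-64) = 0*(-64) = 0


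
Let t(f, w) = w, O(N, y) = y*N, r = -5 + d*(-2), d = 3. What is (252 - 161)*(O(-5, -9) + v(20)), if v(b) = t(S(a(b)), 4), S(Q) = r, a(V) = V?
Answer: 4459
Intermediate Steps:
r = -11 (r = -5 + 3*(-2) = -5 - 6 = -11)
S(Q) = -11
O(N, y) = N*y
v(b) = 4
(252 - 161)*(O(-5, -9) + v(20)) = (252 - 161)*(-5*(-9) + 4) = 91*(45 + 4) = 91*49 = 4459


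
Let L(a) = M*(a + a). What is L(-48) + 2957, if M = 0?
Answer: 2957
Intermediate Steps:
L(a) = 0 (L(a) = 0*(a + a) = 0*(2*a) = 0)
L(-48) + 2957 = 0 + 2957 = 2957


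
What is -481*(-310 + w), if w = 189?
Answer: 58201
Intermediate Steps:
-481*(-310 + w) = -481*(-310 + 189) = -481*(-121) = 58201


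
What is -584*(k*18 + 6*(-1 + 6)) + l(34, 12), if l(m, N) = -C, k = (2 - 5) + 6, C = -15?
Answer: -49041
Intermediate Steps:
k = 3 (k = -3 + 6 = 3)
l(m, N) = 15 (l(m, N) = -1*(-15) = 15)
-584*(k*18 + 6*(-1 + 6)) + l(34, 12) = -584*(3*18 + 6*(-1 + 6)) + 15 = -584*(54 + 6*5) + 15 = -584*(54 + 30) + 15 = -584*84 + 15 = -49056 + 15 = -49041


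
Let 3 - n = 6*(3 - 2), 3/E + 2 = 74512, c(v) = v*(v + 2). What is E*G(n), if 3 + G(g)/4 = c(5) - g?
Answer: 42/7451 ≈ 0.0056368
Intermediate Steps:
c(v) = v*(2 + v)
E = 3/74510 (E = 3/(-2 + 74512) = 3/74510 ≈ 4.0263e-5)
n = -3 (n = 3 - 6*(3 - 2) = 3 - 6 = -3)
G(g) = 128 - 4*g (G(g) = -12 + 4*(5*(2 + 5) - g) = -12 + 4*(5*7 - g) = -12 + 4*(35 - g) = -12 + (140 - 4*g) = 128 - 4*g)
E*G(n) = 3*(128 - 4*(-3))/74510 = 3*(128 + 12)/74510 = (3/74510)*140 = 42/7451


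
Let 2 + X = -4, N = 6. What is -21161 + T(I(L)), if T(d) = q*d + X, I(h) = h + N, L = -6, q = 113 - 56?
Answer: -21167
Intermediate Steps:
X = -6 (X = -2 - 4 = -6)
q = 57
I(h) = 6 + h (I(h) = h + 6 = 6 + h)
T(d) = -6 + 57*d (T(d) = 57*d - 6 = -6 + 57*d)
-21161 + T(I(L)) = -21161 + (-6 + 57*(6 - 6)) = -21161 + (-6 + 57*0) = -21161 + (-6 + 0) = -21161 - 6 = -21167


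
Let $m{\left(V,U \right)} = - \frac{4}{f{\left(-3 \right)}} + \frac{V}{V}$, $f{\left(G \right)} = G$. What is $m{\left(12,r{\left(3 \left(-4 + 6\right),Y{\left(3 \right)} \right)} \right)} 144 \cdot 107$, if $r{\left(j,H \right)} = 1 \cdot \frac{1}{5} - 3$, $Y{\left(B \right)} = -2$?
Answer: $35952$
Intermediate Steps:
$r{\left(j,H \right)} = - \frac{14}{5}$ ($r{\left(j,H \right)} = 1 \cdot \frac{1}{5} - 3 = \frac{1}{5} - 3 = - \frac{14}{5}$)
$m{\left(V,U \right)} = \frac{7}{3}$ ($m{\left(V,U \right)} = - \frac{4}{-3} + \frac{V}{V} = \left(-4\right) \left(- \frac{1}{3}\right) + 1 = \frac{4}{3} + 1 = \frac{7}{3}$)
$m{\left(12,r{\left(3 \left(-4 + 6\right),Y{\left(3 \right)} \right)} \right)} 144 \cdot 107 = \frac{7}{3} \cdot 144 \cdot 107 = 336 \cdot 107 = 35952$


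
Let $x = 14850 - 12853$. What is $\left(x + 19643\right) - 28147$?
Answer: $-6507$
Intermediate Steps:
$x = 1997$ ($x = 14850 - 12853 = 1997$)
$\left(x + 19643\right) - 28147 = \left(1997 + 19643\right) - 28147 = 21640 - 28147 = -6507$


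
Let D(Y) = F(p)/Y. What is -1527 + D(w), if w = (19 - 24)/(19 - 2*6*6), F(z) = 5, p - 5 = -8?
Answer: -1474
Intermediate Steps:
p = -3 (p = 5 - 8 = -3)
w = 5/53 (w = -5/(19 - 12*6) = -5/(19 - 72) = -5/(-53) = -5*(-1/53) = 5/53 ≈ 0.094340)
D(Y) = 5/Y
-1527 + D(w) = -1527 + 5/(5/53) = -1527 + 5*(53/5) = -1527 + 53 = -1474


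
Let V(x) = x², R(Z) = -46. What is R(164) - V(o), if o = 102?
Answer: -10450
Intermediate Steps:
R(164) - V(o) = -46 - 1*102² = -46 - 1*10404 = -46 - 10404 = -10450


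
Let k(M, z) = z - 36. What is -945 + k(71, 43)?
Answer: -938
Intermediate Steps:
k(M, z) = -36 + z
-945 + k(71, 43) = -945 + (-36 + 43) = -945 + 7 = -938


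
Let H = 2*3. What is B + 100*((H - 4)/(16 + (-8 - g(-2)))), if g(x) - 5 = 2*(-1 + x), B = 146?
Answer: 1514/9 ≈ 168.22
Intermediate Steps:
H = 6
g(x) = 3 + 2*x (g(x) = 5 + 2*(-1 + x) = 5 + (-2 + 2*x) = 3 + 2*x)
B + 100*((H - 4)/(16 + (-8 - g(-2)))) = 146 + 100*((6 - 4)/(16 + (-8 - (3 + 2*(-2))))) = 146 + 100*(2/(16 + (-8 - (3 - 4)))) = 146 + 100*(2/(16 + (-8 - 1*(-1)))) = 146 + 100*(2/(16 + (-8 + 1))) = 146 + 100*(2/(16 - 7)) = 146 + 100*(2/9) = 146 + 200/9 = 1514/9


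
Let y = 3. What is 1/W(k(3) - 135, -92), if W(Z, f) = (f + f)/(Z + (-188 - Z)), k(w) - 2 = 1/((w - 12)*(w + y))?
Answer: 47/46 ≈ 1.0217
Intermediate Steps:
k(w) = 2 + 1/((-12 + w)*(3 + w)) (k(w) = 2 + 1/((w - 12)*(w + 3)) = 2 + 1/((-12 + w)*(3 + w)))
W(Z, f) = -f/94 (W(Z, f) = (2*f)/(-188) = (2*f)*(-1/188) = -f/94)
1/W(k(3) - 135, -92) = 1/(-1/94*(-92)) = 1/(46/47) = 47/46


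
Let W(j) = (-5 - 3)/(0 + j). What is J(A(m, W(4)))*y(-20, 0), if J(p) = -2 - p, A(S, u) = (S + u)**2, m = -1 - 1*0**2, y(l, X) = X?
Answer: 0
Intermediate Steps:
m = -1 (m = -1 - 1*0 = -1 + 0 = -1)
W(j) = -8/j
J(A(m, W(4)))*y(-20, 0) = (-2 - (-1 - 8/4)**2)*0 = (-2 - (-1 - 8*1/4)**2)*0 = (-2 - (-1 - 2)**2)*0 = (-2 - 1*(-3)**2)*0 = (-2 - 1*9)*0 = (-2 - 9)*0 = -11*0 = 0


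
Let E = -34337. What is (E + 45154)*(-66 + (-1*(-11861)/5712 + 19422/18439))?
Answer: -71627059190765/105323568 ≈ -6.8007e+5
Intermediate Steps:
(E + 45154)*(-66 + (-1*(-11861)/5712 + 19422/18439)) = (-34337 + 45154)*(-66 + (-1*(-11861)/5712 + 19422/18439)) = 10817*(-66 + (11861*(1/5712) + 19422*(1/18439))) = 10817*(-66 + (11861/5712 + 19422/18439)) = 10817*(-66 + 329643443/105323568) = 10817*(-6621712045/105323568) = -71627059190765/105323568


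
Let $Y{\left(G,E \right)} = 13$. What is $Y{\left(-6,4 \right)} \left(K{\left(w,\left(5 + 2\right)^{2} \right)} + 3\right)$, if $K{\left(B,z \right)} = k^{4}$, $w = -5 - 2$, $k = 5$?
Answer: $8164$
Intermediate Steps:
$w = -7$
$K{\left(B,z \right)} = 625$ ($K{\left(B,z \right)} = 5^{4} = 625$)
$Y{\left(-6,4 \right)} \left(K{\left(w,\left(5 + 2\right)^{2} \right)} + 3\right) = 13 \left(625 + 3\right) = 13 \cdot 628 = 8164$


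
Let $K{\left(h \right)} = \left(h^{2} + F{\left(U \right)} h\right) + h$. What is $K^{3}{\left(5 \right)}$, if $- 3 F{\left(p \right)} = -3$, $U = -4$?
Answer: $42875$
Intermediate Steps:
$F{\left(p \right)} = 1$ ($F{\left(p \right)} = \left(- \frac{1}{3}\right) \left(-3\right) = 1$)
$K{\left(h \right)} = h^{2} + 2 h$ ($K{\left(h \right)} = \left(h^{2} + 1 h\right) + h = \left(h^{2} + h\right) + h = \left(h + h^{2}\right) + h = h^{2} + 2 h$)
$K^{3}{\left(5 \right)} = \left(5 \left(2 + 5\right)\right)^{3} = \left(5 \cdot 7\right)^{3} = 35^{3} = 42875$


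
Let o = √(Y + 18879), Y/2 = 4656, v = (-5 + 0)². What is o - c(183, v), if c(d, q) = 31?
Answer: -31 + √28191 ≈ 136.90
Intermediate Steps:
v = 25 (v = (-5)² = 25)
Y = 9312 (Y = 2*4656 = 9312)
o = √28191 (o = √(9312 + 18879) = √28191 ≈ 167.90)
o - c(183, v) = √28191 - 1*31 = √28191 - 31 = -31 + √28191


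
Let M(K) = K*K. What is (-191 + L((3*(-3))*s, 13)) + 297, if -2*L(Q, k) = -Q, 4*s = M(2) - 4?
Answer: 106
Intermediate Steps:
M(K) = K**2
s = 0 (s = (2**2 - 4)/4 = (4 - 4)/4 = (1/4)*0 = 0)
L(Q, k) = Q/2 (L(Q, k) = -(-1)*Q/2 = Q/2)
(-191 + L((3*(-3))*s, 13)) + 297 = (-191 + ((3*(-3))*0)/2) + 297 = (-191 + (-9*0)/2) + 297 = (-191 + (1/2)*0) + 297 = (-191 + 0) + 297 = -191 + 297 = 106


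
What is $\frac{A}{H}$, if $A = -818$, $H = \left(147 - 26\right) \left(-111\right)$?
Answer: $\frac{818}{13431} \approx 0.060904$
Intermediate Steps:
$H = -13431$ ($H = 121 \left(-111\right) = -13431$)
$\frac{A}{H} = - \frac{818}{-13431} = \left(-818\right) \left(- \frac{1}{13431}\right) = \frac{818}{13431}$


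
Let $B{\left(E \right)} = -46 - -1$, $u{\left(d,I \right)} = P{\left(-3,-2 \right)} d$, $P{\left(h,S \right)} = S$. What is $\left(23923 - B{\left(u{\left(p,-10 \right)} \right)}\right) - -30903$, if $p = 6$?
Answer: $54871$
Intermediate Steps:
$u{\left(d,I \right)} = - 2 d$
$B{\left(E \right)} = -45$ ($B{\left(E \right)} = -46 + 1 = -45$)
$\left(23923 - B{\left(u{\left(p,-10 \right)} \right)}\right) - -30903 = \left(23923 - -45\right) - -30903 = \left(23923 + 45\right) + 30903 = 23968 + 30903 = 54871$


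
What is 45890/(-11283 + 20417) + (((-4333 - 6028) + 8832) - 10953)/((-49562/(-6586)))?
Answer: -187149833097/113174827 ≈ -1653.6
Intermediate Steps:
45890/(-11283 + 20417) + (((-4333 - 6028) + 8832) - 10953)/((-49562/(-6586))) = 45890/9134 + ((-10361 + 8832) - 10953)/((-49562*(-1/6586))) = 45890*(1/9134) + (-1529 - 10953)/(24781/3293) = 22945/4567 - 12482*3293/24781 = 22945/4567 - 41103226/24781 = -187149833097/113174827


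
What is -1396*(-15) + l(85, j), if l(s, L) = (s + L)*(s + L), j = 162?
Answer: 81949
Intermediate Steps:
l(s, L) = (L + s)**2 (l(s, L) = (L + s)*(L + s) = (L + s)**2)
-1396*(-15) + l(85, j) = -1396*(-15) + (162 + 85)**2 = 20940 + 247**2 = 20940 + 61009 = 81949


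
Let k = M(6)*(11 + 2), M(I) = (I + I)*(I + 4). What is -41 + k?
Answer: 1519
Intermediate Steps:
M(I) = 2*I*(4 + I) (M(I) = (2*I)*(4 + I) = 2*I*(4 + I))
k = 1560 (k = (2*6*(4 + 6))*(11 + 2) = (2*6*10)*13 = 120*13 = 1560)
-41 + k = -41 + 1560 = 1519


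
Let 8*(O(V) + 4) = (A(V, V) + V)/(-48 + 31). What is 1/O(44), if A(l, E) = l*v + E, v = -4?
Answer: -17/57 ≈ -0.29825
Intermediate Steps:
A(l, E) = E - 4*l (A(l, E) = l*(-4) + E = -4*l + E = E - 4*l)
O(V) = -4 + V/68 (O(V) = -4 + (((V - 4*V) + V)/(-48 + 31))/8 = -4 + ((-3*V + V)/(-17))/8 = -4 + (-2*V*(-1/17))/8 = -4 + (2*V/17)/8 = -4 + V/68)
1/O(44) = 1/(-4 + (1/68)*44) = 1/(-4 + 11/17) = 1/(-57/17) = -17/57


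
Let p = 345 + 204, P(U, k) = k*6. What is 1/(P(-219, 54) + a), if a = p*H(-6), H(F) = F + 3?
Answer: -1/1323 ≈ -0.00075586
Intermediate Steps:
H(F) = 3 + F
P(U, k) = 6*k
p = 549
a = -1647 (a = 549*(3 - 6) = 549*(-3) = -1647)
1/(P(-219, 54) + a) = 1/(6*54 - 1647) = 1/(324 - 1647) = 1/(-1323) = -1/1323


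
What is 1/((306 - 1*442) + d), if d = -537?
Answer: -1/673 ≈ -0.0014859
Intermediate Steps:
1/((306 - 1*442) + d) = 1/((306 - 1*442) - 537) = 1/((306 - 442) - 537) = 1/(-136 - 537) = 1/(-673) = -1/673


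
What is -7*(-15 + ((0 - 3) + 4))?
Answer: 98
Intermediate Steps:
-7*(-15 + ((0 - 3) + 4)) = -7*(-15 + (-3 + 4)) = -7*(-15 + 1) = -7*(-14) = 98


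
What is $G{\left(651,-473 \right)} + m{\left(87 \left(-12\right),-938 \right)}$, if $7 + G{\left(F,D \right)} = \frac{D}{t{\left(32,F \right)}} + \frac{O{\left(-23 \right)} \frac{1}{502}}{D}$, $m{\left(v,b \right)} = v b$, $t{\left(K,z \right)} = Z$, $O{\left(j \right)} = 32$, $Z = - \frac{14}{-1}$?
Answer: $\frac{1627601744127}{1662122} \approx 9.7923 \cdot 10^{5}$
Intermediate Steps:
$Z = 14$ ($Z = \left(-14\right) \left(-1\right) = 14$)
$t{\left(K,z \right)} = 14$
$m{\left(v,b \right)} = b v$
$G{\left(F,D \right)} = -7 + \frac{D}{14} + \frac{16}{251 D}$ ($G{\left(F,D \right)} = -7 + \left(\frac{D}{14} + \frac{32 \cdot \frac{1}{502}}{D}\right) = -7 + \left(D \frac{1}{14} + \frac{32 \cdot \frac{1}{502}}{D}\right) = -7 + \left(\frac{D}{14} + \frac{16}{251 D}\right) = -7 + \frac{D}{14} + \frac{16}{251 D}$)
$G{\left(651,-473 \right)} + m{\left(87 \left(-12\right),-938 \right)} = \left(-7 + \frac{1}{14} \left(-473\right) + \frac{16}{251 \left(-473\right)}\right) - 938 \cdot 87 \left(-12\right) = \left(-7 - \frac{473}{14} + \frac{16}{251} \left(- \frac{1}{473}\right)\right) - -979272 = \left(-7 - \frac{473}{14} - \frac{16}{118723}\right) + 979272 = - \frac{67791057}{1662122} + 979272 = \frac{1627601744127}{1662122}$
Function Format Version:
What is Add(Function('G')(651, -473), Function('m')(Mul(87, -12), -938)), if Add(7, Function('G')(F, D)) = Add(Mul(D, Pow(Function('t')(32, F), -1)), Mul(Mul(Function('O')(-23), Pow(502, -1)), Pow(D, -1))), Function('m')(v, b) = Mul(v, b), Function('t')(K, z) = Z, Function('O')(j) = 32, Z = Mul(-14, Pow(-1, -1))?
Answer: Rational(1627601744127, 1662122) ≈ 9.7923e+5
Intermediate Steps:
Z = 14 (Z = Mul(-14, -1) = 14)
Function('t')(K, z) = 14
Function('m')(v, b) = Mul(b, v)
Function('G')(F, D) = Add(-7, Mul(Rational(1, 14), D), Mul(Rational(16, 251), Pow(D, -1))) (Function('G')(F, D) = Add(-7, Add(Mul(D, Pow(14, -1)), Mul(Mul(32, Pow(502, -1)), Pow(D, -1)))) = Add(-7, Add(Mul(D, Rational(1, 14)), Mul(Mul(32, Rational(1, 502)), Pow(D, -1)))) = Add(-7, Add(Mul(Rational(1, 14), D), Mul(Rational(16, 251), Pow(D, -1)))) = Add(-7, Mul(Rational(1, 14), D), Mul(Rational(16, 251), Pow(D, -1))))
Add(Function('G')(651, -473), Function('m')(Mul(87, -12), -938)) = Add(Add(-7, Mul(Rational(1, 14), -473), Mul(Rational(16, 251), Pow(-473, -1))), Mul(-938, Mul(87, -12))) = Add(Add(-7, Rational(-473, 14), Mul(Rational(16, 251), Rational(-1, 473))), Mul(-938, -1044)) = Add(Add(-7, Rational(-473, 14), Rational(-16, 118723)), 979272) = Add(Rational(-67791057, 1662122), 979272) = Rational(1627601744127, 1662122)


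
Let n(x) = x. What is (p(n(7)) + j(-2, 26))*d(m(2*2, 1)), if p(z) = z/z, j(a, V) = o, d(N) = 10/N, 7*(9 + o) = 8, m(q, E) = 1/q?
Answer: -1920/7 ≈ -274.29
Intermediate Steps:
o = -55/7 (o = -9 + (⅐)*8 = -9 + 8/7 = -55/7 ≈ -7.8571)
j(a, V) = -55/7
p(z) = 1
(p(n(7)) + j(-2, 26))*d(m(2*2, 1)) = (1 - 55/7)*(10/(1/(2*2))) = -480/(7*(1/4)) = -480/(7*¼) = -480*4/7 = -48/7*40 = -1920/7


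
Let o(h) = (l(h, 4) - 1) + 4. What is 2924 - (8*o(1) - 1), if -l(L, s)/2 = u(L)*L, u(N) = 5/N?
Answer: 2981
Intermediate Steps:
l(L, s) = -10 (l(L, s) = -2*5/L*L = -2*5 = -10)
o(h) = -7 (o(h) = (-10 - 1) + 4 = -11 + 4 = -7)
2924 - (8*o(1) - 1) = 2924 - (8*(-7) - 1) = 2924 - (-56 - 1) = 2924 - 1*(-57) = 2924 + 57 = 2981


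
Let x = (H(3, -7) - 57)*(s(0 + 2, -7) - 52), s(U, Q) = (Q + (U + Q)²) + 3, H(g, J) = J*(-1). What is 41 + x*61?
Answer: 94591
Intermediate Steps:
H(g, J) = -J
s(U, Q) = 3 + Q + (Q + U)² (s(U, Q) = (Q + (Q + U)²) + 3 = 3 + Q + (Q + U)²)
x = 1550 (x = (-1*(-7) - 57)*((3 - 7 + (-7 + (0 + 2))²) - 52) = (7 - 57)*((3 - 7 + (-7 + 2)²) - 52) = -50*((3 - 7 + (-5)²) - 52) = -50*((3 - 7 + 25) - 52) = -50*(21 - 52) = -50*(-31) = 1550)
41 + x*61 = 41 + 1550*61 = 41 + 94550 = 94591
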